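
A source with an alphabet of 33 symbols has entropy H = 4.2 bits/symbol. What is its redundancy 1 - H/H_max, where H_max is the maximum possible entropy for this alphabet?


H_max = log2(K) = log2(33) = 5.0444 bits/symbol. Redundancy = 1 - H/H_max = 1 - 4.2/5.0444 = 1 - 0.8326 = 0.1674

0.1674


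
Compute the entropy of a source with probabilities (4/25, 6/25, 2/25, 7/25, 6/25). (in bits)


H = -sum(p_i * log2(p_i)). Terms: -(4/25)*log2(4/25) = 0.423017; -(6/25)*log2(6/25) = 0.494134; -(2/25)*log2(2/25) = 0.291508; -(7/25)*log2(7/25) = 0.514220; -(6/25)*log2(6/25) = 0.494134. H = 0.423017 + 0.494134 + 0.291508 + 0.514220 + 0.494134 = 2.217

2.217 bits


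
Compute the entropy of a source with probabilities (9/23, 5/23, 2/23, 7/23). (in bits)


H = -sum(p_i * log2(p_i)). Terms: -(9/23)*log2(9/23) = 0.529684; -(5/23)*log2(5/23) = 0.478616; -(2/23)*log2(2/23) = 0.306397; -(7/23)*log2(7/23) = 0.522324. H = 0.529684 + 0.478616 + 0.306397 + 0.522324 = 1.837

1.837 bits


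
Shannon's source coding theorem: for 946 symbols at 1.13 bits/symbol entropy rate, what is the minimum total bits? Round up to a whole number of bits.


Minimum bits >= n * H = 946 * 1.13 = 1068.98, rounded up to a whole number of bits = 1069

1069 bits


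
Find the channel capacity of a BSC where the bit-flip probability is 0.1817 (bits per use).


H(p) = -p*log2(p) - (1-p)*log2(1-p) = -0.1817*log2(0.1817) - 0.8183*log2(0.8183) = 0.447049 + 0.236733 = 0.6838. C = 1 - H(p) = 1 - 0.6838 = 0.3162

0.3162 bits


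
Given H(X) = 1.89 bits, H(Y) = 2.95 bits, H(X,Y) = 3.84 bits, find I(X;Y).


I(X;Y) = H(X) + H(Y) - H(X,Y) = 1.89 + 2.95 - 3.84 = 1.0

1.0 bits


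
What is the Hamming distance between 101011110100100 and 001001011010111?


Count differing positions: ^ . . . ^ . ^ . ^ ^ ^ . . ^ ^ = 8 differences

8


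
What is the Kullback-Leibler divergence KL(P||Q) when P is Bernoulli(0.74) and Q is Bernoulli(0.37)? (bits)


KL = p*log2(p/q) + (1-p)*log2((1-p)/(1-q)) = 0.74*log2(0.74/0.37) + 0.26*log2(0.26/0.63) = 0.408

0.408 bits


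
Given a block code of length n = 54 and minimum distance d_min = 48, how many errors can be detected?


Detection capability = d_min - 1 = 48 - 1 = 47

47 errors


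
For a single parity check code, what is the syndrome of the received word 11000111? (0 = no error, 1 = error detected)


Syndrome = XOR of all bits = 1 XOR 1 XOR 0 XOR 0 XOR 0 XOR 1 XOR 1 XOR 1 = 1

1


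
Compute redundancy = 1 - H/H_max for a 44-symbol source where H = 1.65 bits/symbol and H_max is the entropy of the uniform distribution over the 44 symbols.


H_max = log2(K) = log2(44) = 5.4594 bits/symbol. Redundancy = 1 - H/H_max = 1 - 1.65/5.4594 = 1 - 0.3022 = 0.6978

0.6978


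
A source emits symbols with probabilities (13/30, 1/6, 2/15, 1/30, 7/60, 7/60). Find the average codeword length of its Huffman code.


Huffman construction (repeatedly merge the two least-probable nodes; each merge adds 1 bit to every symbol beneath it): 1/30 + 7/60 = 3/20; 7/60 + 2/15 = 1/4; 3/20 + 1/6 = 19/60; 1/4 + 19/60 = 17/30; 13/30 + 17/30 = 1. Resulting codeword lengths (in the order the probabilities were given): (1, 3, 3, 4, 4, 3). L_avg = sum(p_i * l_i) = 13/30*1 + 1/6*3 + 2/15*3 + 1/30*4 + 7/60*4 + 7/60*3 = 137/60 = 2.2833

2.2833 bits


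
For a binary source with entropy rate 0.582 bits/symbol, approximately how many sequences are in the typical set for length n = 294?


log2|A_typical| = nH = 294 * 0.582 = 171.108, so |A_typical| ~ 2^171.108 = 3.226e+51

3.226e+51


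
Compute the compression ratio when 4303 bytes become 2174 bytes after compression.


Ratio = original / compressed = 4303 / 2174 = 1.9793

1.9793


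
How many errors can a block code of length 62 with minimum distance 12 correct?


Correction capability = floor((d-1)/2) = floor((12-1)/2) = 5

5 errors


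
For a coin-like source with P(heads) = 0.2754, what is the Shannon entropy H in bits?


H = -p*log2(p) - (1-p)*log2(1-p). -0.2754*log2(0.2754) = 0.512354; -0.7246*log2(0.7246) = 0.336753. H = 0.512354 + 0.336753 = 0.8491

0.8491 bits


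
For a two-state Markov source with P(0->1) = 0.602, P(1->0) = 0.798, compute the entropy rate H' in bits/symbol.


Stationary distribution: pi_0 = p10/(p01+p10) = 0.57, pi_1 = 0.43. Entropy rate H' = pi_0*H(p01) + pi_1*H(p10) = 0.57*0.9698 + 0.43*0.7259 = 0.8649

0.8649 bits/symbol


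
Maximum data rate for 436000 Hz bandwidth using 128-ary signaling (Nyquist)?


Rate = 2 * B * log2(M) = 2 * 436000 * 7.0 = 6104000.0

6104000.0 bps


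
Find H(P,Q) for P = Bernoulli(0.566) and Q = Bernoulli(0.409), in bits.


H(P,Q) = -p*log2(q) - (1-p)*log2(1-q). -0.566*log2(0.409) = 0.730042; -0.434*log2(0.591) = 0.329306. H(P,Q) = 0.730042 + 0.329306 = 1.0593

1.0593 bits


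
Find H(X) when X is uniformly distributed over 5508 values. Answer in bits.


H = log2(n) = log2(5508) = 12.4273

12.4273 bits


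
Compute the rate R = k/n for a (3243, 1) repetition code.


Rate = k/n = 1/3243

1/3243


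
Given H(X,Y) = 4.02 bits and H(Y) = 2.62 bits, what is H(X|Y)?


H(X|Y) = H(X,Y) - H(Y) = 4.02 - 2.62 = 1.4

1.4 bits


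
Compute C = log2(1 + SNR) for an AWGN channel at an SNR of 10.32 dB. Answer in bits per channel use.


SNR_linear = 10^(10.32/10) = 10.7647; C = log2(1 + SNR_linear) = log2(1 + 10.7647) = 3.5564

3.5564 bits/channel use


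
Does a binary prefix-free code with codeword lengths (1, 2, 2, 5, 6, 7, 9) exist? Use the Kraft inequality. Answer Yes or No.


Kraft sum = sum(2^(-l_i)) = 1.0566, need <= 1. Result: violated (a binary prefix-free code with these lengths cannot exist)

No


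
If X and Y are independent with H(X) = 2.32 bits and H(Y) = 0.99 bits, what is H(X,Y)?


For independent variables, H(X,Y) = H(X) + H(Y) = 2.32 + 0.99 = 3.31

3.31 bits


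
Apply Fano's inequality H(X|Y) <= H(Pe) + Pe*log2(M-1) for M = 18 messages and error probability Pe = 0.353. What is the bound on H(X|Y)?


H(Pe) = -Pe*log2(Pe) - (1-Pe)*log2(1-Pe) = -0.353*log2(0.353) - 0.647*log2(0.647) = 0.530298 + 0.406421 = 0.9367. Pe*log2(M-1) = 0.353*log2(17) = 1.442874. Bound = H(Pe) + Pe*log2(M-1) = 0.530298 + 0.406421 + 1.442874 = 2.3796

2.3796 bits


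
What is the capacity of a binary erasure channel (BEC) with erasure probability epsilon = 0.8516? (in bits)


C = 1 - epsilon = 1 - 0.8516 = 0.1484

0.1484 bits


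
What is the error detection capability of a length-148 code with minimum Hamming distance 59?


Detection capability = d_min - 1 = 59 - 1 = 58

58 errors


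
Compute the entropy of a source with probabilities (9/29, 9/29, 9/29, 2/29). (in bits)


H = -sum(p_i * log2(p_i)). Terms: -(9/29)*log2(9/29) = 0.523879; -(9/29)*log2(9/29) = 0.523879; -(9/29)*log2(9/29) = 0.523879; -(2/29)*log2(2/29) = 0.266068. H = 0.523879 + 0.523879 + 0.523879 + 0.266068 = 1.8377

1.8377 bits


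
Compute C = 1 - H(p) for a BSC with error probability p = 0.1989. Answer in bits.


H(p) = -p*log2(p) - (1-p)*log2(1-p) = -0.1989*log2(0.1989) - 0.8011*log2(0.8011) = 0.463414 + 0.256309 = 0.7197. C = 1 - H(p) = 1 - 0.7197 = 0.2803

0.2803 bits


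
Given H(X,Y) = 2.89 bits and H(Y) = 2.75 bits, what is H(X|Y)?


H(X|Y) = H(X,Y) - H(Y) = 2.89 - 2.75 = 0.14

0.14 bits


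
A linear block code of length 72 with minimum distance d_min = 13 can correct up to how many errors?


Correction capability = floor((d-1)/2) = floor((13-1)/2) = 6

6 errors


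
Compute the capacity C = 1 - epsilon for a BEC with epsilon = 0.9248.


C = 1 - epsilon = 1 - 0.9248 = 0.0752

0.0752 bits


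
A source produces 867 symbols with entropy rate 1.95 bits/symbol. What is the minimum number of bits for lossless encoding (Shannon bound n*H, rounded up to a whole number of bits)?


Minimum bits >= n * H = 867 * 1.95 = 1690.65, rounded up to a whole number of bits = 1691

1691 bits


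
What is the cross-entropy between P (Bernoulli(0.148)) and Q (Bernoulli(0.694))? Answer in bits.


H(P,Q) = -p*log2(q) - (1-p)*log2(1-q). -0.148*log2(0.694) = 0.077995; -0.852*log2(0.306) = 1.455554. H(P,Q) = 0.077995 + 1.455554 = 1.5335

1.5335 bits


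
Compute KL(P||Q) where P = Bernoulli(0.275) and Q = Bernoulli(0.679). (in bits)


KL = p*log2(p/q) + (1-p)*log2((1-p)/(1-q)) = 0.275*log2(0.275/0.679) + 0.725*log2(0.725/0.321) = 0.4936

0.4936 bits


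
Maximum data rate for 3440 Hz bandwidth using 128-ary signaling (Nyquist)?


Rate = 2 * B * log2(M) = 2 * 3440 * 7.0 = 48160.0

48160.0 bps


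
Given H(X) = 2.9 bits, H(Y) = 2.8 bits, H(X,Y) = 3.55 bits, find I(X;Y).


I(X;Y) = H(X) + H(Y) - H(X,Y) = 2.9 + 2.8 - 3.55 = 2.15

2.15 bits


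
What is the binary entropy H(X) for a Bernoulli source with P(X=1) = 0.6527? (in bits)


H = -p*log2(p) - (1-p)*log2(1-p). -0.6527*log2(0.6527) = 0.401742; -0.3473*log2(0.3473) = 0.529891. H = 0.401742 + 0.529891 = 0.9316

0.9316 bits


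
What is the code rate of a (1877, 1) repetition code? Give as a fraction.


Rate = k/n = 1/1877

1/1877


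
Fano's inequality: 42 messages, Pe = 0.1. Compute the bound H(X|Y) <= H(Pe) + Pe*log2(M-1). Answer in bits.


H(Pe) = -Pe*log2(Pe) - (1-Pe)*log2(1-Pe) = -0.1*log2(0.1) - 0.9*log2(0.9) = 0.332193 + 0.136803 = 0.469. Pe*log2(M-1) = 0.1*log2(41) = 0.535755. Bound = H(Pe) + Pe*log2(M-1) = 0.332193 + 0.136803 + 0.535755 = 1.0048

1.0048 bits


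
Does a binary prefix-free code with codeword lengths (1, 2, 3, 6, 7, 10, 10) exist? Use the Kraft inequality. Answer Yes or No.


Kraft sum = sum(2^(-l_i)) = 0.9004, need <= 1. Result: satisfied (a binary prefix-free code with these lengths exists)

Yes


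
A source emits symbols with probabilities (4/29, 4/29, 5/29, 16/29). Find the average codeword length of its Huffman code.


Huffman construction (repeatedly merge the two least-probable nodes; each merge adds 1 bit to every symbol beneath it): 4/29 + 4/29 = 8/29; 5/29 + 8/29 = 13/29; 13/29 + 16/29 = 1. Resulting codeword lengths (in the order the probabilities were given): (3, 3, 2, 1). L_avg = sum(p_i * l_i) = 4/29*3 + 4/29*3 + 5/29*2 + 16/29*1 = 50/29 = 1.7241

1.7241 bits


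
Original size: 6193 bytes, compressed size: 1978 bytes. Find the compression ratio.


Ratio = original / compressed = 6193 / 1978 = 3.1309

3.1309


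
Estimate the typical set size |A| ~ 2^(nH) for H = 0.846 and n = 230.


log2|A_typical| = nH = 230 * 0.846 = 194.58, so |A_typical| ~ 2^194.58 = 3.753e+58

3.753e+58


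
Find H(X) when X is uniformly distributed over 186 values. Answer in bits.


H = log2(n) = log2(186) = 7.5392

7.5392 bits


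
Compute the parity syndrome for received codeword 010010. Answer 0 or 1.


Syndrome = XOR of all bits = 0 XOR 1 XOR 0 XOR 0 XOR 1 XOR 0 = 0

0


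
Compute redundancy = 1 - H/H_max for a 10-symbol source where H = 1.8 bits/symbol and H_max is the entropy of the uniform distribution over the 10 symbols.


H_max = log2(K) = log2(10) = 3.3219 bits/symbol. Redundancy = 1 - H/H_max = 1 - 1.8/3.3219 = 1 - 0.5419 = 0.4581

0.4581


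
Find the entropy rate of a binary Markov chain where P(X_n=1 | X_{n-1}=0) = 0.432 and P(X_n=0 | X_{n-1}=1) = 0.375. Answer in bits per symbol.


Stationary distribution: pi_0 = p10/(p01+p10) = 0.4647, pi_1 = 0.5353. Entropy rate H' = pi_0*H(p01) + pi_1*H(p10) = 0.4647*0.9866 + 0.5353*0.9544 = 0.9694

0.9694 bits/symbol


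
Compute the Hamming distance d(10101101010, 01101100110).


Count differing positions: ^ ^ . . . . . ^ ^ . . = 4 differences

4


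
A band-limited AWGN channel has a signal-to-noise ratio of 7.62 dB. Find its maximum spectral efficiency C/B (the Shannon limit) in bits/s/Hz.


SNR_linear = 10^(7.62/10) = 5.781; C/B = log2(1 + SNR_linear) = log2(1 + 5.781) = 2.7615

2.7615 bits/s/Hz


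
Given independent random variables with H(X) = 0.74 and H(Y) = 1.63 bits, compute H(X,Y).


For independent variables, H(X,Y) = H(X) + H(Y) = 0.74 + 1.63 = 2.37

2.37 bits


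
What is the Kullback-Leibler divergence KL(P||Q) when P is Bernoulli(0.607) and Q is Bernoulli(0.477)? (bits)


KL = p*log2(p/q) + (1-p)*log2((1-p)/(1-q)) = 0.607*log2(0.607/0.477) + 0.393*log2(0.393/0.523) = 0.049

0.049 bits


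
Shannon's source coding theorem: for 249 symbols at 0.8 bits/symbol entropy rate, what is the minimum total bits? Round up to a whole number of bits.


Minimum bits >= n * H = 249 * 0.8 = 199.2, rounded up to a whole number of bits = 200

200 bits


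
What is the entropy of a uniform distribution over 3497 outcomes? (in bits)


H = log2(n) = log2(3497) = 11.7719

11.7719 bits


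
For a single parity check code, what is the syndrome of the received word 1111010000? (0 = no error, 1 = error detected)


Syndrome = XOR of all bits = 1 XOR 1 XOR 1 XOR 1 XOR 0 XOR 1 XOR 0 XOR 0 XOR 0 XOR 0 = 1

1


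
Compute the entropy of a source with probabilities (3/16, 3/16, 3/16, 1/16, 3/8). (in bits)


H = -sum(p_i * log2(p_i)). Terms: -(3/16)*log2(3/16) = 0.452820; -(3/16)*log2(3/16) = 0.452820; -(3/16)*log2(3/16) = 0.452820; -(1/16)*log2(1/16) = 0.250000; -(3/8)*log2(3/8) = 0.530639. H = 0.452820 + 0.452820 + 0.452820 + 0.250000 + 0.530639 = 2.1391

2.1391 bits


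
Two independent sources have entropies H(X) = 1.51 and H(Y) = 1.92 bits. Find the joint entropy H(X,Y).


For independent variables, H(X,Y) = H(X) + H(Y) = 1.51 + 1.92 = 3.43

3.43 bits


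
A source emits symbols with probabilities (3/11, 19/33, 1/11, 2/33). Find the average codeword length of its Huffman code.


Huffman construction (repeatedly merge the two least-probable nodes; each merge adds 1 bit to every symbol beneath it): 2/33 + 1/11 = 5/33; 5/33 + 3/11 = 14/33; 14/33 + 19/33 = 1. Resulting codeword lengths (in the order the probabilities were given): (2, 1, 3, 3). L_avg = sum(p_i * l_i) = 3/11*2 + 19/33*1 + 1/11*3 + 2/33*3 = 52/33 = 1.5758

1.5758 bits


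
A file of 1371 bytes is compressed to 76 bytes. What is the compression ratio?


Ratio = original / compressed = 1371 / 76 = 18.0395

18.0395


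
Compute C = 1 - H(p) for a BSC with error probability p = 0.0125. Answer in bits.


H(p) = -p*log2(p) - (1-p)*log2(1-p) = -0.0125*log2(0.0125) - 0.9875*log2(0.9875) = 0.079024 + 0.017921 = 0.0969. C = 1 - H(p) = 1 - 0.0969 = 0.9031

0.9031 bits


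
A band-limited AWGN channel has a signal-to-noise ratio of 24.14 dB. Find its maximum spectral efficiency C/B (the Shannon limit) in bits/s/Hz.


SNR_linear = 10^(24.14/10) = 259.4179; C/B = log2(1 + SNR_linear) = log2(1 + 259.4179) = 8.0247

8.0247 bits/s/Hz


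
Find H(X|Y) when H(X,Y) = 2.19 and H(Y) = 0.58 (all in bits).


H(X|Y) = H(X,Y) - H(Y) = 2.19 - 0.58 = 1.61

1.61 bits


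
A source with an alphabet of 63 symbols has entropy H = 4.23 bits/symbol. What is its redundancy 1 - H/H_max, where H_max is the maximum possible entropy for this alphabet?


H_max = log2(K) = log2(63) = 5.9773 bits/symbol. Redundancy = 1 - H/H_max = 1 - 4.23/5.9773 = 1 - 0.7077 = 0.2923

0.2923


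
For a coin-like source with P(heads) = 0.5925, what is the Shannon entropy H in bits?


H = -p*log2(p) - (1-p)*log2(1-p). -0.5925*log2(0.5925) = 0.447404; -0.4075*log2(0.4075) = 0.527765. H = 0.447404 + 0.527765 = 0.9752

0.9752 bits


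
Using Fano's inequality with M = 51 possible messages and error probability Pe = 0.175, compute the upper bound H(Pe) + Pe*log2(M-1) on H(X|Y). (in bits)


H(Pe) = -Pe*log2(Pe) - (1-Pe)*log2(1-Pe) = -0.175*log2(0.175) - 0.825*log2(0.825) = 0.440050 + 0.228966 = 0.669. Pe*log2(M-1) = 0.175*log2(50) = 0.987675. Bound = H(Pe) + Pe*log2(M-1) = 0.440050 + 0.228966 + 0.987675 = 1.6567

1.6567 bits


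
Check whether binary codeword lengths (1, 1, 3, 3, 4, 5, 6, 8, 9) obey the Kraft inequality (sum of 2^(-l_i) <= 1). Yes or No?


Kraft sum = sum(2^(-l_i)) = 1.3652, need <= 1. Result: violated (a binary prefix-free code with these lengths cannot exist)

No


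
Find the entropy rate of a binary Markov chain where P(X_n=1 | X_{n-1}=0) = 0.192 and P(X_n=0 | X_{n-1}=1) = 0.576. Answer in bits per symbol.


Stationary distribution: pi_0 = p10/(p01+p10) = 0.75, pi_1 = 0.25. Entropy rate H' = pi_0*H(p01) + pi_1*H(p10) = 0.75*0.7056 + 0.25*0.9833 = 0.775

0.775 bits/symbol


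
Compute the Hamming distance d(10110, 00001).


Count differing positions: ^ . ^ ^ ^ = 4 differences

4


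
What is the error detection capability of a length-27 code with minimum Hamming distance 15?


Detection capability = d_min - 1 = 15 - 1 = 14

14 errors


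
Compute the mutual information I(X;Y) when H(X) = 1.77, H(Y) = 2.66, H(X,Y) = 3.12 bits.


I(X;Y) = H(X) + H(Y) - H(X,Y) = 1.77 + 2.66 - 3.12 = 1.31

1.31 bits


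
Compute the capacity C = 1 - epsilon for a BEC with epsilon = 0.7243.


C = 1 - epsilon = 1 - 0.7243 = 0.2757

0.2757 bits


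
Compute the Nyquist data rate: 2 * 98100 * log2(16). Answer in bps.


Rate = 2 * B * log2(M) = 2 * 98100 * 4.0 = 784800.0

784800.0 bps


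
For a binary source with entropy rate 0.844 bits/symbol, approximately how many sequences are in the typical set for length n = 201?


log2|A_typical| = nH = 201 * 0.844 = 169.644, so |A_typical| ~ 2^169.644 = 1.169e+51

1.169e+51


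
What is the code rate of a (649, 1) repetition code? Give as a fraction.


Rate = k/n = 1/649

1/649


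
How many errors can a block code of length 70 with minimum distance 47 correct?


Correction capability = floor((d-1)/2) = floor((47-1)/2) = 23

23 errors


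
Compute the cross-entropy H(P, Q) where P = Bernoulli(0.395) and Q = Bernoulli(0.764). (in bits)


H(P,Q) = -p*log2(q) - (1-p)*log2(1-q). -0.395*log2(0.764) = 0.153400; -0.605*log2(0.236) = 1.260300. H(P,Q) = 0.153400 + 1.260300 = 1.4137

1.4137 bits


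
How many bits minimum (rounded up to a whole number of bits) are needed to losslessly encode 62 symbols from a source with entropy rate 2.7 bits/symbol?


Minimum bits >= n * H = 62 * 2.7 = 167.4, rounded up to a whole number of bits = 168

168 bits


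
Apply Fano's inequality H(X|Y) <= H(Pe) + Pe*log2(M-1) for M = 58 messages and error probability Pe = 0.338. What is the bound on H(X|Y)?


H(Pe) = -Pe*log2(Pe) - (1-Pe)*log2(1-Pe) = -0.338*log2(0.338) - 0.662*log2(0.662) = 0.528938 + 0.393954 = 0.9229. Pe*log2(M-1) = 0.338*log2(57) = 1.971517. Bound = H(Pe) + Pe*log2(M-1) = 0.528938 + 0.393954 + 1.971517 = 2.8944

2.8944 bits


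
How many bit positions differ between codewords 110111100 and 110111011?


Count differing positions: . . . . . . ^ ^ ^ = 3 differences

3


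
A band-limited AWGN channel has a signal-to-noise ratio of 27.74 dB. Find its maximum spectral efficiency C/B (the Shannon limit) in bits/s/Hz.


SNR_linear = 10^(27.74/10) = 594.2922; C/B = log2(1 + SNR_linear) = log2(1 + 594.2922) = 9.2175

9.2175 bits/s/Hz


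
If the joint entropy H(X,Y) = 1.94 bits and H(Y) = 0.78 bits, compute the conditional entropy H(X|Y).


H(X|Y) = H(X,Y) - H(Y) = 1.94 - 0.78 = 1.16

1.16 bits


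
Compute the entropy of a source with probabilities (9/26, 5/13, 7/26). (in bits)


H = -sum(p_i * log2(p_i)). Terms: -(9/26)*log2(9/26) = 0.529794; -(5/13)*log2(5/13) = 0.530197; -(7/26)*log2(7/26) = 0.509677. H = 0.529794 + 0.530197 + 0.509677 = 1.5697

1.5697 bits


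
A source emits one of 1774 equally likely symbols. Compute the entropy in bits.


H = log2(n) = log2(1774) = 10.7928

10.7928 bits


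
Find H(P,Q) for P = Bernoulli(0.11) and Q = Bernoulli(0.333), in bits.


H(P,Q) = -p*log2(q) - (1-p)*log2(1-q). -0.11*log2(0.333) = 0.174505; -0.89*log2(0.667) = 0.519975. H(P,Q) = 0.174505 + 0.519975 = 0.6945

0.6945 bits


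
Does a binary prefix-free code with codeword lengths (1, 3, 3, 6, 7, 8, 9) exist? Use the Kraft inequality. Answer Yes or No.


Kraft sum = sum(2^(-l_i)) = 0.7793, need <= 1. Result: satisfied (a binary prefix-free code with these lengths exists)

Yes


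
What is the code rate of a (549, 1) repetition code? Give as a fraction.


Rate = k/n = 1/549

1/549


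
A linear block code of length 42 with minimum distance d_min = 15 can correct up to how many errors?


Correction capability = floor((d-1)/2) = floor((15-1)/2) = 7

7 errors


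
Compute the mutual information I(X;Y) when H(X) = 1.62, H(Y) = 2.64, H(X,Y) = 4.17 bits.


I(X;Y) = H(X) + H(Y) - H(X,Y) = 1.62 + 2.64 - 4.17 = 0.09

0.09 bits


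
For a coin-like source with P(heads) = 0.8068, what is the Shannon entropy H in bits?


H = -p*log2(p) - (1-p)*log2(1-p). -0.8068*log2(0.8068) = 0.249880; -0.1932*log2(0.1932) = 0.458238. H = 0.249880 + 0.458238 = 0.7081

0.7081 bits


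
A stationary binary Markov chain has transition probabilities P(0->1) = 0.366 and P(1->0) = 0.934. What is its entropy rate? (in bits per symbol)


Stationary distribution: pi_0 = p10/(p01+p10) = 0.7185, pi_1 = 0.2815. Entropy rate H' = pi_0*H(p01) + pi_1*H(p10) = 0.7185*0.9476 + 0.2815*0.3508 = 0.7795

0.7795 bits/symbol


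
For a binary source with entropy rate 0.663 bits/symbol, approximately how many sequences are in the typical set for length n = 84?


log2|A_typical| = nH = 84 * 0.663 = 55.692, so |A_typical| ~ 2^55.692 = 5.821e+16

5.821e+16


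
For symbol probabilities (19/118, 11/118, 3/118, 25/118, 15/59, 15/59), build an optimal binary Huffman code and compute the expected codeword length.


Huffman construction (repeatedly merge the two least-probable nodes; each merge adds 1 bit to every symbol beneath it): 3/118 + 11/118 = 7/59; 7/59 + 19/118 = 33/118; 25/118 + 15/59 = 55/118; 15/59 + 33/118 = 63/118; 55/118 + 63/118 = 1. Resulting codeword lengths (in the order the probabilities were given): (3, 4, 4, 2, 2, 2). L_avg = sum(p_i * l_i) = 19/118*3 + 11/118*4 + 3/118*4 + 25/118*2 + 15/59*2 + 15/59*2 = 283/118 = 2.3983

2.3983 bits


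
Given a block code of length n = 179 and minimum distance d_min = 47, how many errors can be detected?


Detection capability = d_min - 1 = 47 - 1 = 46

46 errors


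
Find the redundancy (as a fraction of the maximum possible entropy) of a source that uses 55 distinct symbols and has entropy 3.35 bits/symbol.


H_max = log2(K) = log2(55) = 5.7814 bits/symbol. Redundancy = 1 - H/H_max = 1 - 3.35/5.7814 = 1 - 0.5794 = 0.4206

0.4206


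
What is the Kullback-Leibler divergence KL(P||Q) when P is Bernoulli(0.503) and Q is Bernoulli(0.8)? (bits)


KL = p*log2(p/q) + (1-p)*log2((1-p)/(1-q)) = 0.503*log2(0.503/0.8) + 0.497*log2(0.497/0.2) = 0.316

0.316 bits


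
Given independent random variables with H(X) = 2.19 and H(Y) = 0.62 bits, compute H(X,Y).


For independent variables, H(X,Y) = H(X) + H(Y) = 2.19 + 0.62 = 2.81

2.81 bits


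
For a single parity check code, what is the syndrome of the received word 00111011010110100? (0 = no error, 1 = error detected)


Syndrome = XOR of all bits = 0 XOR 0 XOR 1 XOR 1 XOR 1 XOR 0 XOR 1 XOR 1 XOR 0 XOR 1 XOR 0 XOR 1 XOR 1 XOR 0 XOR 1 XOR 0 XOR 0 = 1

1


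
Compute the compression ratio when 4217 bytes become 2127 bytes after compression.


Ratio = original / compressed = 4217 / 2127 = 1.9826

1.9826


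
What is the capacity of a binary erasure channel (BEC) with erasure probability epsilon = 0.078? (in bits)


C = 1 - epsilon = 1 - 0.078 = 0.922

0.922 bits


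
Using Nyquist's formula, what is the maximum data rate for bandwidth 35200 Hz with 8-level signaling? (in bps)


Rate = 2 * B * log2(M) = 2 * 35200 * 3.0 = 211200.0

211200.0 bps


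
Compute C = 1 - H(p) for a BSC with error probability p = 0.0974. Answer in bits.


H(p) = -p*log2(p) - (1-p)*log2(1-p) = -0.0974*log2(0.0974) - 0.9026*log2(0.9026) = 0.327258 + 0.133442 = 0.4607. C = 1 - H(p) = 1 - 0.4607 = 0.5393

0.5393 bits


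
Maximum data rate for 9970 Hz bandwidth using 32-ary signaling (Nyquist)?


Rate = 2 * B * log2(M) = 2 * 9970 * 5.0 = 99700.0

99700.0 bps


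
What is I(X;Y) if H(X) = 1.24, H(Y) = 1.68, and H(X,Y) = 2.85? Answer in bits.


I(X;Y) = H(X) + H(Y) - H(X,Y) = 1.24 + 1.68 - 2.85 = 0.07

0.07 bits


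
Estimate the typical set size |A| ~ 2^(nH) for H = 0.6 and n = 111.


log2|A_typical| = nH = 111 * 0.6 = 66.6, so |A_typical| ~ 2^66.6 = 1.118e+20

1.118e+20


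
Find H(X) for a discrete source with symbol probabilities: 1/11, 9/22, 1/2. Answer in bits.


H = -sum(p_i * log2(p_i)). Terms: -(1/11)*log2(1/11) = 0.314494; -(9/22)*log2(9/22) = 0.527525; -(1/2)*log2(1/2) = 0.500000. H = 0.314494 + 0.527525 + 0.500000 = 1.342

1.342 bits


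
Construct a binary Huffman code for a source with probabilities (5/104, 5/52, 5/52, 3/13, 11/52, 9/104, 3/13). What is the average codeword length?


Huffman construction (repeatedly merge the two least-probable nodes; each merge adds 1 bit to every symbol beneath it): 5/104 + 9/104 = 7/52; 5/52 + 5/52 = 5/26; 7/52 + 5/26 = 17/52; 11/52 + 3/13 = 23/52; 3/13 + 17/52 = 29/52; 23/52 + 29/52 = 1. Resulting codeword lengths (in the order the probabilities were given): (4, 4, 4, 2, 2, 4, 2). L_avg = sum(p_i * l_i) = 5/104*4 + 5/52*4 + 5/52*4 + 3/13*2 + 11/52*2 + 9/104*4 + 3/13*2 = 69/26 = 2.6538

2.6538 bits


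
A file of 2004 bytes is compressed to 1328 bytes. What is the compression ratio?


Ratio = original / compressed = 2004 / 1328 = 1.509

1.509


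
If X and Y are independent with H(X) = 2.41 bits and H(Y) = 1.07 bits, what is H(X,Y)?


For independent variables, H(X,Y) = H(X) + H(Y) = 2.41 + 1.07 = 3.48

3.48 bits


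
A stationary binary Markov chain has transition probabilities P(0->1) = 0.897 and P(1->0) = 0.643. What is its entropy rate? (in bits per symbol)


Stationary distribution: pi_0 = p10/(p01+p10) = 0.4175, pi_1 = 0.5825. Entropy rate H' = pi_0*H(p01) + pi_1*H(p10) = 0.4175*0.4784 + 0.5825*0.9402 = 0.7474

0.7474 bits/symbol


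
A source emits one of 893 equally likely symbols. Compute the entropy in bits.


H = log2(n) = log2(893) = 9.8025

9.8025 bits


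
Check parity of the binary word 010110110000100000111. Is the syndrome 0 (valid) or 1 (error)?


Syndrome = XOR of all bits = 0 XOR 1 XOR 0 XOR 1 XOR 1 XOR 0 XOR 1 XOR 1 XOR 0 XOR 0 XOR 0 XOR 0 XOR 1 XOR 0 XOR 0 XOR 0 XOR 0 XOR 0 XOR 1 XOR 1 XOR 1 = 1

1


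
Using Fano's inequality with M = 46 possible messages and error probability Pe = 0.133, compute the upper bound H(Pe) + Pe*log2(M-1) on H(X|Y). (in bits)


H(Pe) = -Pe*log2(Pe) - (1-Pe)*log2(1-Pe) = -0.133*log2(0.133) - 0.867*log2(0.867) = 0.387097 + 0.178512 = 0.5656. Pe*log2(M-1) = 0.133*log2(45) = 0.730416. Bound = H(Pe) + Pe*log2(M-1) = 0.387097 + 0.178512 + 0.730416 = 1.296

1.296 bits


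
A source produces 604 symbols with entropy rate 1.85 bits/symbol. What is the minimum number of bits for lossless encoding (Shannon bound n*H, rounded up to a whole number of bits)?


Minimum bits >= n * H = 604 * 1.85 = 1117.4, rounded up to a whole number of bits = 1118

1118 bits


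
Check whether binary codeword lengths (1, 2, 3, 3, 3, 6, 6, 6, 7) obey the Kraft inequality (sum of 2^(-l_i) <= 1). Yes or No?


Kraft sum = sum(2^(-l_i)) = 1.1797, need <= 1. Result: violated (a binary prefix-free code with these lengths cannot exist)

No


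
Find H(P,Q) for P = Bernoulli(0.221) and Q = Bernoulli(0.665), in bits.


H(P,Q) = -p*log2(q) - (1-p)*log2(1-q). -0.221*log2(0.665) = 0.130075; -0.779*log2(0.335) = 1.229080. H(P,Q) = 0.130075 + 1.229080 = 1.3592

1.3592 bits


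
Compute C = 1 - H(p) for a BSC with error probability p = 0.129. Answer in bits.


H(p) = -p*log2(p) - (1-p)*log2(1-p) = -0.129*log2(0.129) - 0.871*log2(0.871) = 0.381138 + 0.173551 = 0.5547. C = 1 - H(p) = 1 - 0.5547 = 0.4453

0.4453 bits


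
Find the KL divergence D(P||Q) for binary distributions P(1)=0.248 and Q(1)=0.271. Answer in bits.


KL = p*log2(p/q) + (1-p)*log2((1-p)/(1-q)) = 0.248*log2(0.248/0.271) + 0.752*log2(0.752/0.729) = 0.002

0.002 bits


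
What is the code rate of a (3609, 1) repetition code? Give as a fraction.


Rate = k/n = 1/3609

1/3609


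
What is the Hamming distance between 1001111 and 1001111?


Count differing positions: . . . . . . . = 0 differences

0


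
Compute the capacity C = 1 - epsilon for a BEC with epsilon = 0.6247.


C = 1 - epsilon = 1 - 0.6247 = 0.3753

0.3753 bits


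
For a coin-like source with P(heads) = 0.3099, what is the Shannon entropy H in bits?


H = -p*log2(p) - (1-p)*log2(1-p). -0.3099*log2(0.3099) = 0.523770; -0.6901*log2(0.6901) = 0.369288. H = 0.523770 + 0.369288 = 0.8931

0.8931 bits


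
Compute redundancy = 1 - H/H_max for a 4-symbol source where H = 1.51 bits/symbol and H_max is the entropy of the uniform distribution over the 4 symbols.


H_max = log2(K) = log2(4) = 2.0 bits/symbol. Redundancy = 1 - H/H_max = 1 - 1.51/2.0 = 1 - 0.755 = 0.245

0.245


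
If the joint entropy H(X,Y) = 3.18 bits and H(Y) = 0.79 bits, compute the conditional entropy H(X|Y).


H(X|Y) = H(X,Y) - H(Y) = 3.18 - 0.79 = 2.39

2.39 bits


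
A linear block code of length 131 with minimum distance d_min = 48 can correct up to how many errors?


Correction capability = floor((d-1)/2) = floor((48-1)/2) = 23

23 errors


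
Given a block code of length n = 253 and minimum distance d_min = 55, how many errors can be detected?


Detection capability = d_min - 1 = 55 - 1 = 54

54 errors


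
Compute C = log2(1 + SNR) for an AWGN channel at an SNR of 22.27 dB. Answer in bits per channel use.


SNR_linear = 10^(22.27/10) = 168.6553; C = log2(1 + SNR_linear) = log2(1 + 168.6553) = 7.4065

7.4065 bits/channel use


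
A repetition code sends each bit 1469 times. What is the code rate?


Rate = k/n = 1/1469

1/1469


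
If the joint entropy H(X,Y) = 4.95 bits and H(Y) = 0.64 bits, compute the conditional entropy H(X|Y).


H(X|Y) = H(X,Y) - H(Y) = 4.95 - 0.64 = 4.31

4.31 bits


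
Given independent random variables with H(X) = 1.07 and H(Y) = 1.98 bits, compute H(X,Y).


For independent variables, H(X,Y) = H(X) + H(Y) = 1.07 + 1.98 = 3.05

3.05 bits


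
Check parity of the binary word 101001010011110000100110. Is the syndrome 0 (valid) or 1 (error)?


Syndrome = XOR of all bits = 1 XOR 0 XOR 1 XOR 0 XOR 0 XOR 1 XOR 0 XOR 1 XOR 0 XOR 0 XOR 1 XOR 1 XOR 1 XOR 1 XOR 0 XOR 0 XOR 0 XOR 0 XOR 1 XOR 0 XOR 0 XOR 1 XOR 1 XOR 0 = 1

1


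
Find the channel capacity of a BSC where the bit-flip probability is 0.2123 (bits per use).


H(p) = -p*log2(p) - (1-p)*log2(1-p) = -0.2123*log2(0.2123) - 0.7877*log2(0.7877) = 0.474665 + 0.271191 = 0.7459. C = 1 - H(p) = 1 - 0.7459 = 0.2541

0.2541 bits


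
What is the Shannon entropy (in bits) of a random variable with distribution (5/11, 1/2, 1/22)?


H = -sum(p_i * log2(p_i)). Terms: -(5/11)*log2(5/11) = 0.517047; -(1/2)*log2(1/2) = 0.500000; -(1/22)*log2(1/22) = 0.202701. H = 0.517047 + 0.500000 + 0.202701 = 1.2197

1.2197 bits


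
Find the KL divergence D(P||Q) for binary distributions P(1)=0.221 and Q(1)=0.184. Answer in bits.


KL = p*log2(p/q) + (1-p)*log2((1-p)/(1-q)) = 0.221*log2(0.221/0.184) + 0.779*log2(0.779/0.816) = 0.0063

0.0063 bits


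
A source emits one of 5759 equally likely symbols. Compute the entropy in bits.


H = log2(n) = log2(5759) = 12.4916

12.4916 bits


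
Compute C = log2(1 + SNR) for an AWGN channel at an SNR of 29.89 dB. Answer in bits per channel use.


SNR_linear = 10^(29.89/10) = 974.9896; C = log2(1 + SNR_linear) = log2(1 + 974.9896) = 9.9307

9.9307 bits/channel use


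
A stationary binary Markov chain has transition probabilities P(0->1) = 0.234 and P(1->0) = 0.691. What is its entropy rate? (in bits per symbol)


Stationary distribution: pi_0 = p10/(p01+p10) = 0.747, pi_1 = 0.253. Entropy rate H' = pi_0*H(p01) + pi_1*H(p10) = 0.747*0.7849 + 0.253*0.892 = 0.812

0.812 bits/symbol


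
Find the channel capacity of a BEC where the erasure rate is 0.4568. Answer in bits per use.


C = 1 - epsilon = 1 - 0.4568 = 0.5432

0.5432 bits


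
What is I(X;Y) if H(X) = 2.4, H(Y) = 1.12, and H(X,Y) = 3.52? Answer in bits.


I(X;Y) = H(X) + H(Y) - H(X,Y) = 2.4 + 1.12 - 3.52 = 0.0

0.0 bits


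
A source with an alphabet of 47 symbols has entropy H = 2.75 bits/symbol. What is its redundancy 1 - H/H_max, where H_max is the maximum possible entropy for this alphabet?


H_max = log2(K) = log2(47) = 5.5546 bits/symbol. Redundancy = 1 - H/H_max = 1 - 2.75/5.5546 = 1 - 0.4951 = 0.5049

0.5049


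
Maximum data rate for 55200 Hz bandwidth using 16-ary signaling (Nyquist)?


Rate = 2 * B * log2(M) = 2 * 55200 * 4.0 = 441600.0

441600.0 bps


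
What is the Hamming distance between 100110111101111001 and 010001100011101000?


Count differing positions: ^ ^ . ^ ^ ^ . ^ ^ ^ ^ . . ^ . . . ^ = 11 differences

11


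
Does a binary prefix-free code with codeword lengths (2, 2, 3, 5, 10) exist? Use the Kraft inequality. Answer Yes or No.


Kraft sum = sum(2^(-l_i)) = 0.6572, need <= 1. Result: satisfied (a binary prefix-free code with these lengths exists)

Yes


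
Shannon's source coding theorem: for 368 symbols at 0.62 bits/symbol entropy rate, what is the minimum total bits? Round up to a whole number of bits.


Minimum bits >= n * H = 368 * 0.62 = 228.16, rounded up to a whole number of bits = 229

229 bits


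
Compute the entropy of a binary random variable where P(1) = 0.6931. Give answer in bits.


H = -p*log2(p) - (1-p)*log2(1-p). -0.6931*log2(0.6931) = 0.366556; -0.3069*log2(0.3069) = 0.523007. H = 0.366556 + 0.523007 = 0.8896

0.8896 bits


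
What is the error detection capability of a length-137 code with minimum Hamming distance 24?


Detection capability = d_min - 1 = 24 - 1 = 23

23 errors


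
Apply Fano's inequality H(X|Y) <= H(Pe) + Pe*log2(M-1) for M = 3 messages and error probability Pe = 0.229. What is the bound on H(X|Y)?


H(Pe) = -Pe*log2(Pe) - (1-Pe)*log2(1-Pe) = -0.229*log2(0.229) - 0.771*log2(0.771) = 0.486987 + 0.289277 = 0.7763. Pe*log2(M-1) = 0.229*log2(2) = 0.229000. Bound = H(Pe) + Pe*log2(M-1) = 0.486987 + 0.289277 + 0.229000 = 1.0053

1.0053 bits


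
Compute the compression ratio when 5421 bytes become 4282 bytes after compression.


Ratio = original / compressed = 5421 / 4282 = 1.266

1.266


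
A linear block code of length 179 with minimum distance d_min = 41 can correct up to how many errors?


Correction capability = floor((d-1)/2) = floor((41-1)/2) = 20

20 errors


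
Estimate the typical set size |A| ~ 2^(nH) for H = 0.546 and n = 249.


log2|A_typical| = nH = 249 * 0.546 = 135.954, so |A_typical| ~ 2^135.954 = 8.438e+40

8.438e+40


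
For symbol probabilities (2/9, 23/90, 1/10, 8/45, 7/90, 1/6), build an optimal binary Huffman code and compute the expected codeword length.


Huffman construction (repeatedly merge the two least-probable nodes; each merge adds 1 bit to every symbol beneath it): 7/90 + 1/10 = 8/45; 1/6 + 8/45 = 31/90; 8/45 + 2/9 = 2/5; 23/90 + 31/90 = 3/5; 2/5 + 3/5 = 1. Resulting codeword lengths (in the order the probabilities were given): (2, 2, 3, 3, 3, 3). L_avg = sum(p_i * l_i) = 2/9*2 + 23/90*2 + 1/10*3 + 8/45*3 + 7/90*3 + 1/6*3 = 227/90 = 2.5222

2.5222 bits


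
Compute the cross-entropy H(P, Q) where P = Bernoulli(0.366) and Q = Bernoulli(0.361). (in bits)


H(P,Q) = -p*log2(q) - (1-p)*log2(1-q). -0.366*log2(0.361) = 0.537994; -0.634*log2(0.639) = 0.409635. H(P,Q) = 0.537994 + 0.409635 = 0.9476

0.9476 bits


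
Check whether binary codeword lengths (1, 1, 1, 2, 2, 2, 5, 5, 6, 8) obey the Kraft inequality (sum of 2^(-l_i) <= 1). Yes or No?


Kraft sum = sum(2^(-l_i)) = 2.332, need <= 1. Result: violated (a binary prefix-free code with these lengths cannot exist)

No


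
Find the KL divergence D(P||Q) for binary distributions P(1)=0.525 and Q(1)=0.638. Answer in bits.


KL = p*log2(p/q) + (1-p)*log2((1-p)/(1-q)) = 0.525*log2(0.525/0.638) + 0.475*log2(0.475/0.362) = 0.0385

0.0385 bits


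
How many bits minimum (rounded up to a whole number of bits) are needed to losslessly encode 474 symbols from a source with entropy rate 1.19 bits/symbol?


Minimum bits >= n * H = 474 * 1.19 = 564.06, rounded up to a whole number of bits = 565

565 bits


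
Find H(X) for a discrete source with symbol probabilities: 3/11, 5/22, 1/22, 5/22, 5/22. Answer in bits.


H = -sum(p_i * log2(p_i)). Terms: -(3/11)*log2(3/11) = 0.511219; -(5/22)*log2(5/22) = 0.485796; -(1/22)*log2(1/22) = 0.202701; -(5/22)*log2(5/22) = 0.485796; -(5/22)*log2(5/22) = 0.485796. H = 0.511219 + 0.485796 + 0.202701 + 0.485796 + 0.485796 = 2.1713

2.1713 bits


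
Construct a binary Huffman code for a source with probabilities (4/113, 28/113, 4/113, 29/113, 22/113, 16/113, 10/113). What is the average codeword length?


Huffman construction (repeatedly merge the two least-probable nodes; each merge adds 1 bit to every symbol beneath it): 4/113 + 4/113 = 8/113; 8/113 + 10/113 = 18/113; 16/113 + 18/113 = 34/113; 22/113 + 28/113 = 50/113; 29/113 + 34/113 = 63/113; 50/113 + 63/113 = 1. Resulting codeword lengths (in the order the probabilities were given): (5, 2, 5, 2, 2, 3, 4). L_avg = sum(p_i * l_i) = 4/113*5 + 28/113*2 + 4/113*5 + 29/113*2 + 22/113*2 + 16/113*3 + 10/113*4 = 286/113 = 2.531

2.531 bits


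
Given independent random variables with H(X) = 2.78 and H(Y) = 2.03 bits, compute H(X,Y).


For independent variables, H(X,Y) = H(X) + H(Y) = 2.78 + 2.03 = 4.81

4.81 bits


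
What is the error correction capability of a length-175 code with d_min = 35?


Correction capability = floor((d-1)/2) = floor((35-1)/2) = 17

17 errors


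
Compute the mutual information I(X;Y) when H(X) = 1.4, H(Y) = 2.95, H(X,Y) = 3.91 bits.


I(X;Y) = H(X) + H(Y) - H(X,Y) = 1.4 + 2.95 - 3.91 = 0.44

0.44 bits


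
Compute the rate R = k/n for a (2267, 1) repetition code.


Rate = k/n = 1/2267

1/2267


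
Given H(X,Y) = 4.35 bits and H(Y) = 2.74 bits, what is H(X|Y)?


H(X|Y) = H(X,Y) - H(Y) = 4.35 - 2.74 = 1.61

1.61 bits


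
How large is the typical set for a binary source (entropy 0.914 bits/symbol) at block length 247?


log2|A_typical| = nH = 247 * 0.914 = 225.758, so |A_typical| ~ 2^225.758 = 9.119e+67

9.119e+67


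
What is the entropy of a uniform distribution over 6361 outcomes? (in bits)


H = log2(n) = log2(6361) = 12.635

12.635 bits


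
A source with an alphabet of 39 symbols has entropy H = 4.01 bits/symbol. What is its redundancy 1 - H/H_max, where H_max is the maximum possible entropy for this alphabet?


H_max = log2(K) = log2(39) = 5.2854 bits/symbol. Redundancy = 1 - H/H_max = 1 - 4.01/5.2854 = 1 - 0.7587 = 0.2413

0.2413


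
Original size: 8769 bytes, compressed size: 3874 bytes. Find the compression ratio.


Ratio = original / compressed = 8769 / 3874 = 2.2636

2.2636


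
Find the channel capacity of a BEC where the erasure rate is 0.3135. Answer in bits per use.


C = 1 - epsilon = 1 - 0.3135 = 0.6865

0.6865 bits


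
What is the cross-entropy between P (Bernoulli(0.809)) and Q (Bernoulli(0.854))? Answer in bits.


H(P,Q) = -p*log2(q) - (1-p)*log2(1-q). -0.809*log2(0.854) = 0.184203; -0.191*log2(0.146) = 0.530208. H(P,Q) = 0.184203 + 0.530208 = 0.7144

0.7144 bits


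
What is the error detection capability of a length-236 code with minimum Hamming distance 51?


Detection capability = d_min - 1 = 51 - 1 = 50

50 errors


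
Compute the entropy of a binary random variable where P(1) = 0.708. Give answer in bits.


H = -p*log2(p) - (1-p)*log2(1-p). -0.708*log2(0.708) = 0.352711; -0.292*log2(0.292) = 0.518580. H = 0.352711 + 0.518580 = 0.8713

0.8713 bits


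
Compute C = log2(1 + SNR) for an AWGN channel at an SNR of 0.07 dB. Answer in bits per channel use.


SNR_linear = 10^(0.07/10) = 1.0162; C = log2(1 + SNR_linear) = log2(1 + 1.0162) = 1.0117

1.0117 bits/channel use
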